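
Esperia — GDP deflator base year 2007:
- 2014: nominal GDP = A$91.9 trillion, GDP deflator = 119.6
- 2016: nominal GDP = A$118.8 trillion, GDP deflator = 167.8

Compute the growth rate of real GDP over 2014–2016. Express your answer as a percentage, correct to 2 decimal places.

Real GDP 2014 = 91.9 / 1.196 = 76.84.
Real GDP 2016 = 118.8 / 1.678 = 70.80.
Real growth = 70.80 / 76.84 − 1 = -0.0786.

-7.86%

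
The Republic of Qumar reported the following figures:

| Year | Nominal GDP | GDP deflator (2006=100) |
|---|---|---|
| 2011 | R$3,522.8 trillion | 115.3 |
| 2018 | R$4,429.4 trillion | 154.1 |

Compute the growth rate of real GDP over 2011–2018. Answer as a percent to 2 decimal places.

-5.92%

Deflate each year: 2011 → 3522.8/1.153 = 3055.33; 2018 → 4429.4/1.541 = 2874.37.
So real GDP changed by 2874.37/3055.33 − 1 = -0.0592, i.e. -5.92%.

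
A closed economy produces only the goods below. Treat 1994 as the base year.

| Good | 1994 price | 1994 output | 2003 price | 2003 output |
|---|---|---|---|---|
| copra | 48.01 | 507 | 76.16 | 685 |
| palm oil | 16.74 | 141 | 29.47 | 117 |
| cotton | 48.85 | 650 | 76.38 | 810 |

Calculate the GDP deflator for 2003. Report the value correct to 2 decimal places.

157.88

Nominal GDP 2003 = 76.16·685 + 29.47·117 + 76.38·810 = 117485.39.
Real GDP 2003 (at 1994 prices) = 48.01·685 + 16.74·117 + 48.85·810 = 74413.93.
Deflator = Nominal/Real × 100 = 117485.39/74413.93 × 100 = 157.881.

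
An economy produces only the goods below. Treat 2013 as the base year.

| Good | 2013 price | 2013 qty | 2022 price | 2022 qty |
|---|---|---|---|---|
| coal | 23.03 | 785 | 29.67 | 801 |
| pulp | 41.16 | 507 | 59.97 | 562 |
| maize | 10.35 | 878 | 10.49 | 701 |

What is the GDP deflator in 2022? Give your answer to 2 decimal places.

132.74

Nominal GDP 2022 = 29.67·801 + 59.97·562 + 10.49·701 = 64822.30.
Real GDP 2022 (at 2013 prices) = 23.03·801 + 41.16·562 + 10.35·701 = 48834.30.
Deflator = Nominal/Real × 100 = 64822.30/48834.30 × 100 = 132.739.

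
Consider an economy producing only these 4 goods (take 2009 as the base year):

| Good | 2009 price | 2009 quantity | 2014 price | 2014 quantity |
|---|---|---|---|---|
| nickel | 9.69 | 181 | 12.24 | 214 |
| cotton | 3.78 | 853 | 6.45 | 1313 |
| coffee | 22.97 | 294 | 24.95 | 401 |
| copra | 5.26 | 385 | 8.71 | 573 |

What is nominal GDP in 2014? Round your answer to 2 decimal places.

26083.99

Nominal GDP 2014 = Σ (p_2014 × q_2014) = 12.24·214 + 6.45·1313 + 24.95·401 + 8.71·573 = 26083.99.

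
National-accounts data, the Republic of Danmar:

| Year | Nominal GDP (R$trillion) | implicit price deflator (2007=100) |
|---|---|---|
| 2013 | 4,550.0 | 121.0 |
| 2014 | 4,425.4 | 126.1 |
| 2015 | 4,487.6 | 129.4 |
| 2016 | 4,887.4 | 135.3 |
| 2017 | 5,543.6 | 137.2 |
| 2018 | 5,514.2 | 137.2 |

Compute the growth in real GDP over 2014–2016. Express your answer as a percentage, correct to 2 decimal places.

Real GDP 2014 = 4425.4/1.261 = 3509.44.
Real GDP 2016 = 4887.4/1.353 = 3612.27.
Change = 3612.27/3509.44 − 1 = 0.0293.

2.93%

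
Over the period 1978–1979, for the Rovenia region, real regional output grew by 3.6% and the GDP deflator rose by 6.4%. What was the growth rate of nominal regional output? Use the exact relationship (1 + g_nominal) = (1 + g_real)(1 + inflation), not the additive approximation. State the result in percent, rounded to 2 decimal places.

(1 + g_nom) = (1 + g_real)(1 + π) = 1.0360 × 1.0640 = 1.10230.

10.23%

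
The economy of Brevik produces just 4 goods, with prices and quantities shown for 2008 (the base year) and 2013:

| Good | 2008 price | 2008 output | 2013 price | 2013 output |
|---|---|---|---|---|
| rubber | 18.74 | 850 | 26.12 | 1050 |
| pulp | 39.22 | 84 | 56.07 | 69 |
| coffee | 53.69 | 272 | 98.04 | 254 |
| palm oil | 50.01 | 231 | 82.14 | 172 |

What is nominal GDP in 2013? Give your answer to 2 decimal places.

70325.07

Nominal GDP 2013 = Σ (p_2013 × q_2013) = 26.12·1050 + 56.07·69 + 98.04·254 + 82.14·172 = 70325.07.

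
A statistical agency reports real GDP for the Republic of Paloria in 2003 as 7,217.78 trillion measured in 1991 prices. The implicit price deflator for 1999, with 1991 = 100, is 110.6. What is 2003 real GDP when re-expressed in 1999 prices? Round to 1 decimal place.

Real GDP in 1999 prices = Real GDP in 1991 prices × (P_1999/P_1991) = 7217.78 × 1.106 = 7982.86.

7,982.9 trillion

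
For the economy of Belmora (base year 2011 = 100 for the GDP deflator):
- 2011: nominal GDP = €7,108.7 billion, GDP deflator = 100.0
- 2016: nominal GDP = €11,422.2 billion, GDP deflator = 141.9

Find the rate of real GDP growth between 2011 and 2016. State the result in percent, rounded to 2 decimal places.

Real GDP 2011 = 7108.7 / 1.000 = 7108.70.
Real GDP 2016 = 11422.2 / 1.419 = 8049.47.
Real growth = 8049.47 / 7108.70 − 1 = 0.1323.

13.23%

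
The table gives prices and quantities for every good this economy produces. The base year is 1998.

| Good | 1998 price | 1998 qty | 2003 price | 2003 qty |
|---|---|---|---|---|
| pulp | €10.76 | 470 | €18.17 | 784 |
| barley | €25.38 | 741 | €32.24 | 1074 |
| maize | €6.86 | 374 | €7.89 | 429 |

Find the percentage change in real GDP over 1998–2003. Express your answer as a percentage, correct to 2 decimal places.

Real GDP 1998 = Nominal GDP 1998 = 10.76·470 + 25.38·741 + 6.86·374 = 26429.42.
Real GDP 2003 (at 1998 prices) = 10.76·784 + 25.38·1074 + 6.86·429 = 38636.90.
Real growth = 38636.90/26429.42 − 1 = 0.4619.

46.19%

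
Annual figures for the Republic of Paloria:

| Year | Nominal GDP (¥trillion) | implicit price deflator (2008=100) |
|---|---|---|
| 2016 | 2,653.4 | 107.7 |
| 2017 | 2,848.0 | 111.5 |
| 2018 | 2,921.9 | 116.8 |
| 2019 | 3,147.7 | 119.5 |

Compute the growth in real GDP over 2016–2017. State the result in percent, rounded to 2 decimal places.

3.68%

Real GDP 2016 = 2653.4/1.077 = 2463.70.
Real GDP 2017 = 2848.0/1.115 = 2554.26.
Change = 2554.26/2463.70 − 1 = 0.0368.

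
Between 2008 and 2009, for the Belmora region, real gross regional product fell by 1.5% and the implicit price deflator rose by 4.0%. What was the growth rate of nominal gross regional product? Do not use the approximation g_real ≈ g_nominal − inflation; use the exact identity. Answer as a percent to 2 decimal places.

2.44%

(1 + g_nom) = (1 + g_real)(1 + π) = 0.9850 × 1.0400 = 1.02440.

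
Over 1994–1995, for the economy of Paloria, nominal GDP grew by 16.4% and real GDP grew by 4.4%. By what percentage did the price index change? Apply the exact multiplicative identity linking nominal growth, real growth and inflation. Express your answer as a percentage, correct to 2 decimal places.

11.49%

(1 + g_nom) = (1 + g_real)(1 + π), so π = 1.1640 / 1.0440 − 1 = 0.11494.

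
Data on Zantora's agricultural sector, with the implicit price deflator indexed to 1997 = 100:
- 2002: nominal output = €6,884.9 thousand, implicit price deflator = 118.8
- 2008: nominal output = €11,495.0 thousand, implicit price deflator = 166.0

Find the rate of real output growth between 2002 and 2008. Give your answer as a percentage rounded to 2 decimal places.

19.49%

Deflate each year: 2002 → 6884.9/1.188 = 5795.37; 2008 → 11495.0/1.660 = 6924.70.
So real output changed by 6924.70/5795.37 − 1 = 0.1949, i.e. 19.49%.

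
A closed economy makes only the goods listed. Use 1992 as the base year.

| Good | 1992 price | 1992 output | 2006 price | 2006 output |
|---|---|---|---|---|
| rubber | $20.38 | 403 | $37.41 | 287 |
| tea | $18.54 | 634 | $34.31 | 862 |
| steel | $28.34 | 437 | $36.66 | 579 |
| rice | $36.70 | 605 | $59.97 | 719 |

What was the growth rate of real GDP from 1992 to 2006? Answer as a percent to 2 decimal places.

Real GDP 1992 = Nominal GDP 1992 = 20.38·403 + 18.54·634 + 28.34·437 + 36.70·605 = 54555.58.
Real GDP 2006 (at 1992 prices) = 20.38·287 + 18.54·862 + 28.34·579 + 36.70·719 = 64626.70.
Real growth = 64626.70/54555.58 − 1 = 0.1846.

18.46%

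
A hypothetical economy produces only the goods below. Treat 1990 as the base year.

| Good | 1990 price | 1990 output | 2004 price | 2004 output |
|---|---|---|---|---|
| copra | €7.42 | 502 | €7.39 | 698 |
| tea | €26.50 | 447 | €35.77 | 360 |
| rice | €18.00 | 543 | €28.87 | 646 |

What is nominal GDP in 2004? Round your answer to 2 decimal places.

Nominal GDP 2004 = Σ (p_2004 × q_2004) = 7.39·698 + 35.77·360 + 28.87·646 = 36685.44.

€36685.44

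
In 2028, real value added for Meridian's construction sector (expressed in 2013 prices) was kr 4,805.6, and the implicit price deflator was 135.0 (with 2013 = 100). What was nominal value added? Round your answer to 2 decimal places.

kr 6,487.56

Nominal value added = Real × (implicit price deflator/100) = 4805.6 × 1.350 = 6487.56.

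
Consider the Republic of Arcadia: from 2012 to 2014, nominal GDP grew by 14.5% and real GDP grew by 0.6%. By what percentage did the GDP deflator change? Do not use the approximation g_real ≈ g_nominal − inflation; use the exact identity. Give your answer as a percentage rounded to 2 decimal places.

13.82%

(1 + g_nom) = (1 + g_real)(1 + π), so π = 1.1450 / 1.0060 − 1 = 0.13817.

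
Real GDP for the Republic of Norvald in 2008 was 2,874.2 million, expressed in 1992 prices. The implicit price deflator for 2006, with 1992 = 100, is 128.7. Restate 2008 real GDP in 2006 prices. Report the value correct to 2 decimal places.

Real GDP in 2006 prices = Real GDP in 1992 prices × (P_2006/P_1992) = 2874.2 × 1.287 = 3699.10.

3,699.10 million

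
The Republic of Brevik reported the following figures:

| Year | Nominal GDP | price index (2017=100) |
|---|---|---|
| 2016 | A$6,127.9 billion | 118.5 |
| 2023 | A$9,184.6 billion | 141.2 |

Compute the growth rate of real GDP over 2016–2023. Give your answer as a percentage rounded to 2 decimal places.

25.79%

Real GDP 2016 = 6127.9 / 1.185 = 5171.22.
Real GDP 2023 = 9184.6 / 1.412 = 6504.67.
Real growth = 6504.67 / 5171.22 − 1 = 0.2579.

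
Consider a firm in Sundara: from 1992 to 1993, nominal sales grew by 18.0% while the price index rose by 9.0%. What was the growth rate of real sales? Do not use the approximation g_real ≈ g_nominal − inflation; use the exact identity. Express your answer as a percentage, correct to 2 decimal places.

(1 + g_nom) = (1 + g_real)(1 + π), so g_real = 1.1800 / 1.0900 − 1 = 0.08257.

8.26%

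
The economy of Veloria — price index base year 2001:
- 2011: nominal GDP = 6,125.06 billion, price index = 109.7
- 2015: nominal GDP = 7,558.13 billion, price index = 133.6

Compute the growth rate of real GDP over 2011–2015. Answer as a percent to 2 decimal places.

Deflate each year: 2011 → 6125.06/1.097 = 5583.46; 2015 → 7558.13/1.336 = 5657.28.
So real GDP changed by 5657.28/5583.46 − 1 = 0.0132, i.e. 1.32%.

1.32%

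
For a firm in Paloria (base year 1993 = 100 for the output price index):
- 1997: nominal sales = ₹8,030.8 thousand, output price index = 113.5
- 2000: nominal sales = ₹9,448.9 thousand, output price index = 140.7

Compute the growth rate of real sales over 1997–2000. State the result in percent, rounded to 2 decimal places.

Real sales 1997 = 8030.8 / 1.135 = 7075.59.
Real sales 2000 = 9448.9 / 1.407 = 6715.64.
Real growth = 6715.64 / 7075.59 − 1 = -0.0509.

-5.09%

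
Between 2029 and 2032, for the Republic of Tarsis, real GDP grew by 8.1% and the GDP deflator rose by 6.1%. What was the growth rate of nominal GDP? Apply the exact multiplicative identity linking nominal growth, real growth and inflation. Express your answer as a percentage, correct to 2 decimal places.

14.69%

(1 + g_nom) = (1 + g_real)(1 + π) = 1.0810 × 1.0610 = 1.14694.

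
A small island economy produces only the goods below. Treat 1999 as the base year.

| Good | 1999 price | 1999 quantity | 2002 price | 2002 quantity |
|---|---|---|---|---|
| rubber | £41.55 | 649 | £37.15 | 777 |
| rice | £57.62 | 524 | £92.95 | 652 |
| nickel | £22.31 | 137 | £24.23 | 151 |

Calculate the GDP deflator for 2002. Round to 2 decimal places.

127.19

Nominal GDP 2002 = 37.15·777 + 92.95·652 + 24.23·151 = 93127.68.
Real GDP 2002 (at 1999 prices) = 41.55·777 + 57.62·652 + 22.31·151 = 73221.40.
Deflator = Nominal/Real × 100 = 93127.68/73221.40 × 100 = 127.186.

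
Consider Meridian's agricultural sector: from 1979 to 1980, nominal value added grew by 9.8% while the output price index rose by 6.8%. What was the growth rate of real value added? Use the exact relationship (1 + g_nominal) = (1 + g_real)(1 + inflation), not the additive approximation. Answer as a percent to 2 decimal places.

2.81%

(1 + g_nom) = (1 + g_real)(1 + π), so g_real = 1.0980 / 1.0680 − 1 = 0.02809.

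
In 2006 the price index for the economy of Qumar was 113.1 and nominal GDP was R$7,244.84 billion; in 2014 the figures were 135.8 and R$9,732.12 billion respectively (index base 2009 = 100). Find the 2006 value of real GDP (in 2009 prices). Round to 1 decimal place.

R$6,405.7 billion

Real GDP = Nominal / (price index/100) = 7244.84 / 1.131 = 6405.69.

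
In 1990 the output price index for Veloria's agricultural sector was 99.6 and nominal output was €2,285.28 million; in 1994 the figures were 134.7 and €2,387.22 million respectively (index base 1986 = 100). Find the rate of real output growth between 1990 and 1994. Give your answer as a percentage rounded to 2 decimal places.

-22.76%

Deflate each year: 1990 → 2285.28/0.996 = 2294.46; 1994 → 2387.22/1.347 = 1772.25.
So real output changed by 1772.25/2294.46 − 1 = -0.2276, i.e. -22.76%.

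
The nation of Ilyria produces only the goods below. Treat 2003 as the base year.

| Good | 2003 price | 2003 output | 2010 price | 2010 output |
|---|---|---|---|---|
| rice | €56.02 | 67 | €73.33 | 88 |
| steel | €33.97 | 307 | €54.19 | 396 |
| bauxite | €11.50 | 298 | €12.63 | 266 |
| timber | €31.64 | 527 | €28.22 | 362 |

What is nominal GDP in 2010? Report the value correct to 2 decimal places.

Nominal GDP 2010 = Σ (p_2010 × q_2010) = 73.33·88 + 54.19·396 + 12.63·266 + 28.22·362 = 41487.50.

€41487.50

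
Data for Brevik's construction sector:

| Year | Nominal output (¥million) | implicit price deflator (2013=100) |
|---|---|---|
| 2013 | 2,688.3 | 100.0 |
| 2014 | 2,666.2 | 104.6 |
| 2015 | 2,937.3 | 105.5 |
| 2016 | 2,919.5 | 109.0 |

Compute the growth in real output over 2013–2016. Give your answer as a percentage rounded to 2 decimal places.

-0.37%

Real output 2013 = 2688.3/1.000 = 2688.30.
Real output 2016 = 2919.5/1.090 = 2678.44.
Change = 2678.44/2688.30 − 1 = -0.0037.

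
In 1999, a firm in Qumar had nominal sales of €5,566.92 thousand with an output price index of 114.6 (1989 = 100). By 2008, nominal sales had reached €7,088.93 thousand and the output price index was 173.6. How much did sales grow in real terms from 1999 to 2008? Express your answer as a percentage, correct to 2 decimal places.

Deflate each year: 1999 → 5566.92/1.146 = 4857.70; 2008 → 7088.93/1.736 = 4083.49.
So real sales changed by 4083.49/4857.70 − 1 = -0.1594, i.e. -15.94%.

-15.94%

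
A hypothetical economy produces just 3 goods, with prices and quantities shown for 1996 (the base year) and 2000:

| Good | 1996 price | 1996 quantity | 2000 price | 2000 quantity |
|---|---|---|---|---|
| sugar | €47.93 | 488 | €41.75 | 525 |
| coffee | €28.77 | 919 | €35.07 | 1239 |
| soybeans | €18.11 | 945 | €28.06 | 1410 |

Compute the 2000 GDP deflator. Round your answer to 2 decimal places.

121.53

Nominal GDP 2000 = 41.75·525 + 35.07·1239 + 28.06·1410 = 104935.08.
Real GDP 2000 (at 1996 prices) = 47.93·525 + 28.77·1239 + 18.11·1410 = 86344.38.
Deflator = Nominal/Real × 100 = 104935.08/86344.38 × 100 = 121.531.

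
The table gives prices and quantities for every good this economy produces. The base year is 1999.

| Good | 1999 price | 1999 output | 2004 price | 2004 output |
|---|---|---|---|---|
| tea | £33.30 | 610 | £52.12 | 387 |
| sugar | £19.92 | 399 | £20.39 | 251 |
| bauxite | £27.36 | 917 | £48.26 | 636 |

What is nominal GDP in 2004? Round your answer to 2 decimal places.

£55981.69

Nominal GDP 2004 = Σ (p_2004 × q_2004) = 52.12·387 + 20.39·251 + 48.26·636 = 55981.69.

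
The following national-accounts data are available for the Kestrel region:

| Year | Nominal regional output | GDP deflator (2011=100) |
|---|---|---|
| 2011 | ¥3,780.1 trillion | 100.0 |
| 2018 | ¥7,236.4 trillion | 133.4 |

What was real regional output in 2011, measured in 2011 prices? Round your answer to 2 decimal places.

Real regional output = Nominal / (GDP deflator/100) = 3780.1 / 1.000 = 3780.10.

¥3,780.10 trillion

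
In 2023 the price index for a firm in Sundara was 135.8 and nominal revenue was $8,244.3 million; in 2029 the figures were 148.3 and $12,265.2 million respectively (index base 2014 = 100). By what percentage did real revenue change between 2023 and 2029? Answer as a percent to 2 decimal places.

36.23%

Deflate each year: 2023 → 8244.3/1.358 = 6070.91; 2029 → 12265.2/1.483 = 8270.53.
So real revenue changed by 8270.53/6070.91 − 1 = 0.3623, i.e. 36.23%.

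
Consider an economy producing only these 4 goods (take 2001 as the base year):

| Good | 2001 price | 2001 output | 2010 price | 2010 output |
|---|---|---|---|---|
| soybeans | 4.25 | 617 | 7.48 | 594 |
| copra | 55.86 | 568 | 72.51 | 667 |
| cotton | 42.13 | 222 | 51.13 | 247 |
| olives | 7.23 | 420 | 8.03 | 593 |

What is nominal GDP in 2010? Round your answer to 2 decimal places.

Nominal GDP 2010 = Σ (p_2010 × q_2010) = 7.48·594 + 72.51·667 + 51.13·247 + 8.03·593 = 70198.19.

70198.19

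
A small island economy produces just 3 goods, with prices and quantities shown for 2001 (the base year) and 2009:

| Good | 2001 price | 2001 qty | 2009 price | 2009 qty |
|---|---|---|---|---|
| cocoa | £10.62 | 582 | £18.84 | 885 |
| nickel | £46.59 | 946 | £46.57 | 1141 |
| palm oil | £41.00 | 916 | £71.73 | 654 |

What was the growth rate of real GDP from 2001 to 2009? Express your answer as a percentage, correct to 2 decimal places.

Real GDP 2001 = Nominal GDP 2001 = 10.62·582 + 46.59·946 + 41.00·916 = 87810.98.
Real GDP 2009 (at 2001 prices) = 10.62·885 + 46.59·1141 + 41.00·654 = 89371.89.
Real growth = 89371.89/87810.98 − 1 = 0.0178.

1.78%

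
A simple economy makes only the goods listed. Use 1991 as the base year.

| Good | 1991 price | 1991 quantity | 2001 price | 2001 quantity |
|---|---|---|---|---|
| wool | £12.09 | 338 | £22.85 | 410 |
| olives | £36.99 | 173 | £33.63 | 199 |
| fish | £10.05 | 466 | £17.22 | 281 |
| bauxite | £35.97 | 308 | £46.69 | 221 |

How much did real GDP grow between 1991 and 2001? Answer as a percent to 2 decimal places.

-12.03%

Real GDP 1991 = Nominal GDP 1991 = 12.09·338 + 36.99·173 + 10.05·466 + 35.97·308 = 26247.75.
Real GDP 2001 (at 1991 prices) = 12.09·410 + 36.99·199 + 10.05·281 + 35.97·221 = 23091.33.
Real growth = 23091.33/26247.75 − 1 = -0.1203.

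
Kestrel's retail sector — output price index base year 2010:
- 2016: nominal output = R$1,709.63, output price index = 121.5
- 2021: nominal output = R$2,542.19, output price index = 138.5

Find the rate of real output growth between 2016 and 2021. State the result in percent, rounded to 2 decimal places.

Real output 2016 = 1709.63 / 1.215 = 1407.10.
Real output 2021 = 2542.19 / 1.385 = 1835.52.
Real growth = 1835.52 / 1407.10 − 1 = 0.3045.

30.45%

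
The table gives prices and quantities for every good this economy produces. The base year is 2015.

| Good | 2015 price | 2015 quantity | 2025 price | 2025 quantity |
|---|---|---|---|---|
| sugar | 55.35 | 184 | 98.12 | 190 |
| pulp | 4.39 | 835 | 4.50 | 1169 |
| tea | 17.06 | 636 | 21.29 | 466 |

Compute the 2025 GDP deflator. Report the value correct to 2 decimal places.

Nominal GDP 2025 = 98.12·190 + 4.50·1169 + 21.29·466 = 33824.44.
Real GDP 2025 (at 2015 prices) = 55.35·190 + 4.39·1169 + 17.06·466 = 23598.37.
Deflator = Nominal/Real × 100 = 33824.44/23598.37 × 100 = 143.334.

143.33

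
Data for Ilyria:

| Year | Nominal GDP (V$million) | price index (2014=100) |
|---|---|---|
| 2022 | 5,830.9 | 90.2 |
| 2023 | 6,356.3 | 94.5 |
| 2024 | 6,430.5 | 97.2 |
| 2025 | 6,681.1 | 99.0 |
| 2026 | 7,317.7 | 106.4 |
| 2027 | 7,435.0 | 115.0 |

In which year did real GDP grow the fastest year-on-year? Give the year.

2023: real = 6356.3/0.945 = 6726.24; growth vs 2022 (6464.41) = 4.05%.
2024: real = 6430.5/0.972 = 6615.74; growth vs 2023 (6726.24) = -1.64%.
2025: real = 6681.1/0.990 = 6748.59; growth vs 2024 (6615.74) = 2.01%.
2026: real = 7317.7/1.064 = 6877.54; growth vs 2025 (6748.59) = 1.91%.
2027: real = 7435.0/1.150 = 6465.22; growth vs 2026 (6877.54) = -6.00%.

2023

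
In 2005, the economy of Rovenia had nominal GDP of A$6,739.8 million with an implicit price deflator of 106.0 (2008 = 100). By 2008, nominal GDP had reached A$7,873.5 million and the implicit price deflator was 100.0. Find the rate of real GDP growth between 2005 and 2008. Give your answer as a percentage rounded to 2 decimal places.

Real GDP 2005 = 6739.8 / 1.060 = 6358.30.
Real GDP 2008 = 7873.5 / 1.000 = 7873.50.
Real growth = 7873.50 / 6358.30 − 1 = 0.2383.

23.83%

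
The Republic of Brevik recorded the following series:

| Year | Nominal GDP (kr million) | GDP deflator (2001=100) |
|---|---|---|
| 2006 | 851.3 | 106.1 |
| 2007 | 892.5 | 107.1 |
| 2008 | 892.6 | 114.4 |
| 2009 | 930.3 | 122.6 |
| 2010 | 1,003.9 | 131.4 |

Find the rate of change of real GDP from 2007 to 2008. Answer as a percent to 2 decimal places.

Real GDP 2007 = 892.5/1.071 = 833.33.
Real GDP 2008 = 892.6/1.144 = 780.24.
Change = 780.24/833.33 − 1 = -0.0637.

-6.37%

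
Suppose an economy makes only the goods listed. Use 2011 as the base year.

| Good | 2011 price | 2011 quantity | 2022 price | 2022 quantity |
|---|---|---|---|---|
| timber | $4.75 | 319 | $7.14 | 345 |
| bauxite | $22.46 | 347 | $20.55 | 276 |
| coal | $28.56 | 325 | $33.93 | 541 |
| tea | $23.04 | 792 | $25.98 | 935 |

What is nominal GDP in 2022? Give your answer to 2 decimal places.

$50782.53

Nominal GDP 2022 = Σ (p_2022 × q_2022) = 7.14·345 + 20.55·276 + 33.93·541 + 25.98·935 = 50782.53.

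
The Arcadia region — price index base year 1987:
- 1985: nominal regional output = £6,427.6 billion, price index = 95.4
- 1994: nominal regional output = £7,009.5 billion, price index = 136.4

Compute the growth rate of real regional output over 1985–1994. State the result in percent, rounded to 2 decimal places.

Real regional output 1985 = 6427.6 / 0.954 = 6737.53.
Real regional output 1994 = 7009.5 / 1.364 = 5138.93.
Real growth = 5138.93 / 6737.53 − 1 = -0.2373.

-23.73%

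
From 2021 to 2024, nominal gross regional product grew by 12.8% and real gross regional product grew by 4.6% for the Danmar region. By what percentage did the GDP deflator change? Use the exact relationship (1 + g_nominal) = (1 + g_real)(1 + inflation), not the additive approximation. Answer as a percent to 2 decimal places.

(1 + g_nom) = (1 + g_real)(1 + π), so π = 1.1280 / 1.0460 − 1 = 0.07839.

7.84%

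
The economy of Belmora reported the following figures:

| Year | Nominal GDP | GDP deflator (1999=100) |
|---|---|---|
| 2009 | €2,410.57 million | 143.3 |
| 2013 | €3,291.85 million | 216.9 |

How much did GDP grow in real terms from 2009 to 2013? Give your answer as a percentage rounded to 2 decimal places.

-9.78%

Deflate each year: 2009 → 2410.57/1.433 = 1682.18; 2013 → 3291.85/2.169 = 1517.68.
So real GDP changed by 1517.68/1682.18 − 1 = -0.0978, i.e. -9.78%.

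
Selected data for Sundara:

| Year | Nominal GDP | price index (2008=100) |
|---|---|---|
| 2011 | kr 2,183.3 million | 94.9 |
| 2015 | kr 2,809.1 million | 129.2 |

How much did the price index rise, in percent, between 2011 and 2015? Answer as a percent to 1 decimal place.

Price-level change = 129.2 / 94.9 − 1 = 0.3614.

36.1%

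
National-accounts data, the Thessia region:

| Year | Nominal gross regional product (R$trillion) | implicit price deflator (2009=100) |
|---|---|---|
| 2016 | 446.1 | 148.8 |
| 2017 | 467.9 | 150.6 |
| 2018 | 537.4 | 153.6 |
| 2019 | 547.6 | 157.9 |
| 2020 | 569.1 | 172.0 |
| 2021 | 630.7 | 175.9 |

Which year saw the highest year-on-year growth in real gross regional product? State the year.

2018

2017: real = 467.9/1.506 = 310.69; growth vs 2016 (299.80) = 3.63%.
2018: real = 537.4/1.536 = 349.87; growth vs 2017 (310.69) = 12.61%.
2019: real = 547.6/1.579 = 346.80; growth vs 2018 (349.87) = -0.88%.
2020: real = 569.1/1.720 = 330.87; growth vs 2019 (346.80) = -4.59%.
2021: real = 630.7/1.759 = 358.56; growth vs 2020 (330.87) = 8.37%.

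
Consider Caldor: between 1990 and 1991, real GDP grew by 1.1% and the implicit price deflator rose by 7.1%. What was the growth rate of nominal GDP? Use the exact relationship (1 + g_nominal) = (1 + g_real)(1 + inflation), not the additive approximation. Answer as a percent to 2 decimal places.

8.28%

(1 + g_nom) = (1 + g_real)(1 + π) = 1.0110 × 1.0710 = 1.08278.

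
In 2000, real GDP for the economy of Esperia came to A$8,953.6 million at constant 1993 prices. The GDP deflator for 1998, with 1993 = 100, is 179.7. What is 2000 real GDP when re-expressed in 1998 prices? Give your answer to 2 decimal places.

A$16,089.62 million

Real GDP in 1998 prices = Real GDP in 1993 prices × (P_1998/P_1993) = 8953.6 × 1.797 = 16089.62.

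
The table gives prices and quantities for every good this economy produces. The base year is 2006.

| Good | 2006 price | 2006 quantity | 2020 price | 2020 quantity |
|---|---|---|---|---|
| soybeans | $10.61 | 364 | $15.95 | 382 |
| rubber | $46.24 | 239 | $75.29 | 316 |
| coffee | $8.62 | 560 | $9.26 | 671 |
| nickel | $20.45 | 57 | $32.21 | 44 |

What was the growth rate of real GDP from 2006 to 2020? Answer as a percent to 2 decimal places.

21.25%

Real GDP 2006 = Nominal GDP 2006 = 10.61·364 + 46.24·239 + 8.62·560 + 20.45·57 = 20906.25.
Real GDP 2020 (at 2006 prices) = 10.61·382 + 46.24·316 + 8.62·671 + 20.45·44 = 25348.68.
Real growth = 25348.68/20906.25 − 1 = 0.2125.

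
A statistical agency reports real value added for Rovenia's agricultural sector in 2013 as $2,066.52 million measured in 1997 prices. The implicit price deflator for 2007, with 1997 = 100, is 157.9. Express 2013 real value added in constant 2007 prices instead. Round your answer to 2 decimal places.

$3,263.04 million

Real value added in 2007 prices = Real value added in 1997 prices × (P_2007/P_1997) = 2066.52 × 1.579 = 3263.04.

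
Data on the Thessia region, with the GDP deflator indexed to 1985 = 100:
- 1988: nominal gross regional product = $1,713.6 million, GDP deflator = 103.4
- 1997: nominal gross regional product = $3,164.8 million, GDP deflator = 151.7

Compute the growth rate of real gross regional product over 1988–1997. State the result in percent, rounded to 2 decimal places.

Deflate each year: 1988 → 1713.6/1.034 = 1657.25; 1997 → 3164.8/1.517 = 2086.22.
So real gross regional product changed by 2086.22/1657.25 − 1 = 0.2588, i.e. 25.88%.

25.88%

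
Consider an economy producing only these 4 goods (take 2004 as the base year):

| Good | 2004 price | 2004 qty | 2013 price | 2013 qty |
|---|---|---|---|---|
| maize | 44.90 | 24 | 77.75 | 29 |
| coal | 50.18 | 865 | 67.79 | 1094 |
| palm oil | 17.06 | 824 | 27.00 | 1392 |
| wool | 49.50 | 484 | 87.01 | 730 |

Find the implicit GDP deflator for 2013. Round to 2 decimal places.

Nominal GDP 2013 = 77.75·29 + 67.79·1094 + 27.00·1392 + 87.01·730 = 177518.31.
Real GDP 2013 (at 2004 prices) = 44.90·29 + 50.18·1094 + 17.06·1392 + 49.50·730 = 116081.54.
Deflator = Nominal/Real × 100 = 177518.31/116081.54 × 100 = 152.926.

152.93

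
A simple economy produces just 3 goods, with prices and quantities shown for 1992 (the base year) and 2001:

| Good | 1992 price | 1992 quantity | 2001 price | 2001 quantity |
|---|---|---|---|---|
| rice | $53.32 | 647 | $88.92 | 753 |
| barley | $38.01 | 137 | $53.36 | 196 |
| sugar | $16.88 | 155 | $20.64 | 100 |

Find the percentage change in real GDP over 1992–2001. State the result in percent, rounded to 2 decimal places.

16.46%

Real GDP 1992 = Nominal GDP 1992 = 53.32·647 + 38.01·137 + 16.88·155 = 42321.81.
Real GDP 2001 (at 1992 prices) = 53.32·753 + 38.01·196 + 16.88·100 = 49287.92.
Real growth = 49287.92/42321.81 − 1 = 0.1646.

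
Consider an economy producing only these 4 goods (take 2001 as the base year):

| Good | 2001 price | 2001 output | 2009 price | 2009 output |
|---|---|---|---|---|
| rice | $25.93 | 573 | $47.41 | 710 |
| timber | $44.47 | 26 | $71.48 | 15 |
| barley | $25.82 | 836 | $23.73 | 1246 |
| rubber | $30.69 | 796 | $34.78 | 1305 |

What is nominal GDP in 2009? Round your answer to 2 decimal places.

Nominal GDP 2009 = Σ (p_2009 × q_2009) = 47.41·710 + 71.48·15 + 23.73·1246 + 34.78·1305 = 109688.78.

$109688.78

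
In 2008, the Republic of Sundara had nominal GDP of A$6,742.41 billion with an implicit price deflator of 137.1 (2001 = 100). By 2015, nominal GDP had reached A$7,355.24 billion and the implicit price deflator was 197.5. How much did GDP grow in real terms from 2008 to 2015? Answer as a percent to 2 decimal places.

-24.27%

Real GDP 2008 = 6742.41 / 1.371 = 4917.88.
Real GDP 2015 = 7355.24 / 1.975 = 3724.17.
Real growth = 3724.17 / 4917.88 − 1 = -0.2427.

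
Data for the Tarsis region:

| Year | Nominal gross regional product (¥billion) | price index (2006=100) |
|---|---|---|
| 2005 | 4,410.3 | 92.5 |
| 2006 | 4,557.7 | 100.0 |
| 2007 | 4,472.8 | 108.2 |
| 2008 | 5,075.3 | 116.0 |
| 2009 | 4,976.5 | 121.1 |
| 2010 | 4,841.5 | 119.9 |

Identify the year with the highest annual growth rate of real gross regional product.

2008

2006: real = 4557.7/1.000 = 4557.70; growth vs 2005 (4767.89) = -4.41%.
2007: real = 4472.8/1.082 = 4133.83; growth vs 2006 (4557.70) = -9.30%.
2008: real = 5075.3/1.160 = 4375.26; growth vs 2007 (4133.83) = 5.84%.
2009: real = 4976.5/1.211 = 4109.41; growth vs 2008 (4375.26) = -6.08%.
2010: real = 4841.5/1.199 = 4037.95; growth vs 2009 (4109.41) = -1.74%.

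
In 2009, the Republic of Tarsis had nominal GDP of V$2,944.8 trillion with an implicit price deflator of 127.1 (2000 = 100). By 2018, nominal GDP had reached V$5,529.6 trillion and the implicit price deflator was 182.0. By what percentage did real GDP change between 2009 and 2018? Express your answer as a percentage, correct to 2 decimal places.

31.13%

Deflate each year: 2009 → 2944.8/1.271 = 2316.92; 2018 → 5529.6/1.820 = 3038.24.
So real GDP changed by 3038.24/2316.92 − 1 = 0.3113, i.e. 31.13%.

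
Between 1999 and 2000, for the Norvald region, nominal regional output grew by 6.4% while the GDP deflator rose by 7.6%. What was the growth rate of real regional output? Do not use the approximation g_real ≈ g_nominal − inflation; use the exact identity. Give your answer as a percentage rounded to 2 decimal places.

(1 + g_nom) = (1 + g_real)(1 + π), so g_real = 1.0640 / 1.0760 − 1 = -0.01115.

-1.12%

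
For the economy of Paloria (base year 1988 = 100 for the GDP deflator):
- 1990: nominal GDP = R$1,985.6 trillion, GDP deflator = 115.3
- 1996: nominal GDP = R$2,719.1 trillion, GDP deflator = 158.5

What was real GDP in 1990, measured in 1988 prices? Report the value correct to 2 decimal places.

Real GDP = Nominal / (GDP deflator/100) = 1985.6 / 1.153 = 1722.12.

R$1,722.12 trillion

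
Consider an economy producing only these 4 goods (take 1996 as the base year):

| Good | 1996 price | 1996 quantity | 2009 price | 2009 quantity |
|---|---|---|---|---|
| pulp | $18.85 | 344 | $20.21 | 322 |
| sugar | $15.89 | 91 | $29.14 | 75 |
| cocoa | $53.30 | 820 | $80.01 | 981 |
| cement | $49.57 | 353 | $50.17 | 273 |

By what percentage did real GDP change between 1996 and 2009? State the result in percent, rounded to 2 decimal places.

5.71%

Real GDP 1996 = Nominal GDP 1996 = 18.85·344 + 15.89·91 + 53.30·820 + 49.57·353 = 69134.60.
Real GDP 2009 (at 1996 prices) = 18.85·322 + 15.89·75 + 53.30·981 + 49.57·273 = 73081.36.
Real growth = 73081.36/69134.60 − 1 = 0.0571.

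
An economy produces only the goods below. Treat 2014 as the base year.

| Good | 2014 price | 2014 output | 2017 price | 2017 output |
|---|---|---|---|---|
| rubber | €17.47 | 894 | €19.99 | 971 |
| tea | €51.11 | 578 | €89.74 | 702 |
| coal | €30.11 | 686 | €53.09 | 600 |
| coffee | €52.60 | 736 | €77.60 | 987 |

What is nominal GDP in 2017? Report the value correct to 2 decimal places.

€190852.97

Nominal GDP 2017 = Σ (p_2017 × q_2017) = 19.99·971 + 89.74·702 + 53.09·600 + 77.60·987 = 190852.97.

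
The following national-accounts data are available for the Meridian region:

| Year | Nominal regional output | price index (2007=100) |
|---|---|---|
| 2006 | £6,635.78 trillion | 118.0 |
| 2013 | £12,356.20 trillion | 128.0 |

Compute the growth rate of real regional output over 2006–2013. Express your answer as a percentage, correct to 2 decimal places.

71.66%

Deflate each year: 2006 → 6635.78/1.180 = 5623.54; 2013 → 12356.20/1.280 = 9653.28.
So real regional output changed by 9653.28/5623.54 − 1 = 0.7166, i.e. 71.66%.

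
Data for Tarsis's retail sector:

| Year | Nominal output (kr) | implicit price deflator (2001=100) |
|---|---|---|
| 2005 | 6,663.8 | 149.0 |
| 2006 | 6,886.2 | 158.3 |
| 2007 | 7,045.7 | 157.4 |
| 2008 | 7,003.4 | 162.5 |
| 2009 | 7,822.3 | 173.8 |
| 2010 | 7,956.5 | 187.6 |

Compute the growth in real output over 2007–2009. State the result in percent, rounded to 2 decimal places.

Real output 2007 = 7045.7/1.574 = 4476.30.
Real output 2009 = 7822.3/1.738 = 4500.75.
Change = 4500.75/4476.30 − 1 = 0.0055.

0.55%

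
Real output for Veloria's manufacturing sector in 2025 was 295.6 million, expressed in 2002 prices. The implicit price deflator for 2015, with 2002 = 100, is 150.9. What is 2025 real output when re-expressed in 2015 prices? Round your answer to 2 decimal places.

446.06 million

Real output in 2015 prices = Real output in 2002 prices × (P_2015/P_2002) = 295.6 × 1.509 = 446.06.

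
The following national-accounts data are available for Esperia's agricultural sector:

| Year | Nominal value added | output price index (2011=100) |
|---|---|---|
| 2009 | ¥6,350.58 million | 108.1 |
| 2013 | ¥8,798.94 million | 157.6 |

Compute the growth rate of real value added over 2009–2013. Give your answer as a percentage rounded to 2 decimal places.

Deflate each year: 2009 → 6350.58/1.081 = 5874.73; 2013 → 8798.94/1.576 = 5583.08.
So real value added changed by 5583.08/5874.73 − 1 = -0.0496, i.e. -4.96%.

-4.96%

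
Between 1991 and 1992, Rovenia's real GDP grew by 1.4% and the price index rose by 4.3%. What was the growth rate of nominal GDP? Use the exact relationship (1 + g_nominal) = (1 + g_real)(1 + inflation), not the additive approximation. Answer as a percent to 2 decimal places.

5.76%

(1 + g_nom) = (1 + g_real)(1 + π) = 1.0140 × 1.0430 = 1.05760.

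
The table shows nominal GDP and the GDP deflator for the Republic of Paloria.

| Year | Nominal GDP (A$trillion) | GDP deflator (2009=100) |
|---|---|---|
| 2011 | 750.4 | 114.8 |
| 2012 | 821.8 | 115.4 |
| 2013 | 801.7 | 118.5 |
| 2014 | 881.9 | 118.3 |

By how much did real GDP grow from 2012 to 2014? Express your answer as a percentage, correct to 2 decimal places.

4.68%

Real GDP 2012 = 821.8/1.154 = 712.13.
Real GDP 2014 = 881.9/1.183 = 745.48.
Change = 745.48/712.13 − 1 = 0.0468.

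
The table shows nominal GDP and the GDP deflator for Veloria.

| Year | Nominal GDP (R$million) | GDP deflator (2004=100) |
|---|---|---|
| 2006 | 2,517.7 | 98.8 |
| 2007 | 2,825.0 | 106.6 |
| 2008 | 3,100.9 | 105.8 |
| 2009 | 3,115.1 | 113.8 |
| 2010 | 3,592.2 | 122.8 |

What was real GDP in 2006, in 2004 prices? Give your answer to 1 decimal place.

Real GDP 2006 = 2517.7 / 0.988 = 2548.28.

R$2,548.3 million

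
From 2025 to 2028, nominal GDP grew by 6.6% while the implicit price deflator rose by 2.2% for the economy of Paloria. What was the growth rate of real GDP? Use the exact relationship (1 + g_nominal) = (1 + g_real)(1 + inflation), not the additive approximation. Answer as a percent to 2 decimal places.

(1 + g_nom) = (1 + g_real)(1 + π), so g_real = 1.0660 / 1.0220 − 1 = 0.04305.

4.31%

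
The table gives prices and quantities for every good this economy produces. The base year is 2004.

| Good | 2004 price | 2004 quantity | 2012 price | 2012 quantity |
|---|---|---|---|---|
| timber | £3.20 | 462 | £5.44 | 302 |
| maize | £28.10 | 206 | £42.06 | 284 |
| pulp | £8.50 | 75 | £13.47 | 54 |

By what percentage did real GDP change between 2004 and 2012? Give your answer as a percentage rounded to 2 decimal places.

18.99%

Real GDP 2004 = Nominal GDP 2004 = 3.20·462 + 28.10·206 + 8.50·75 = 7904.50.
Real GDP 2012 (at 2004 prices) = 3.20·302 + 28.10·284 + 8.50·54 = 9405.80.
Real growth = 9405.80/7904.50 − 1 = 0.1899.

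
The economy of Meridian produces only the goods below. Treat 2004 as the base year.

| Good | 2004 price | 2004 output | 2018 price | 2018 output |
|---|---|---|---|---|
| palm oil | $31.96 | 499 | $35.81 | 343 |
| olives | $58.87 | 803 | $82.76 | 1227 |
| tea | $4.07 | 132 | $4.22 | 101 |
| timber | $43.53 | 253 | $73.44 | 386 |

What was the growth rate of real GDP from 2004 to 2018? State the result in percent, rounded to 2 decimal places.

34.29%

Real GDP 2004 = Nominal GDP 2004 = 31.96·499 + 58.87·803 + 4.07·132 + 43.53·253 = 74770.98.
Real GDP 2018 (at 2004 prices) = 31.96·343 + 58.87·1227 + 4.07·101 + 43.53·386 = 100409.42.
Real growth = 100409.42/74770.98 − 1 = 0.3429.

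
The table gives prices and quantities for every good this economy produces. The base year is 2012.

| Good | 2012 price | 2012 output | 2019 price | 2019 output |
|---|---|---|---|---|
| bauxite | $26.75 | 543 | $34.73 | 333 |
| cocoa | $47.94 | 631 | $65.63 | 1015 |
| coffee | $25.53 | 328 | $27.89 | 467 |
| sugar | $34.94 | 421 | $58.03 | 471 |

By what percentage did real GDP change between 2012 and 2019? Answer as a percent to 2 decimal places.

Real GDP 2012 = Nominal GDP 2012 = 26.75·543 + 47.94·631 + 25.53·328 + 34.94·421 = 67858.97.
Real GDP 2019 (at 2012 prices) = 26.75·333 + 47.94·1015 + 25.53·467 + 34.94·471 = 85946.10.
Real growth = 85946.10/67858.97 − 1 = 0.2665.

26.65%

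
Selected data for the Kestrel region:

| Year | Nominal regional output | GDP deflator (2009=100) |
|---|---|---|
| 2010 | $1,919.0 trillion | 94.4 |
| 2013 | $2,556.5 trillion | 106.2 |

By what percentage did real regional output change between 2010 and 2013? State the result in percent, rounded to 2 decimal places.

18.42%

Deflate each year: 2010 → 1919.0/0.944 = 2032.84; 2013 → 2556.5/1.062 = 2407.25.
So real regional output changed by 2407.25/2032.84 − 1 = 0.1842, i.e. 18.42%.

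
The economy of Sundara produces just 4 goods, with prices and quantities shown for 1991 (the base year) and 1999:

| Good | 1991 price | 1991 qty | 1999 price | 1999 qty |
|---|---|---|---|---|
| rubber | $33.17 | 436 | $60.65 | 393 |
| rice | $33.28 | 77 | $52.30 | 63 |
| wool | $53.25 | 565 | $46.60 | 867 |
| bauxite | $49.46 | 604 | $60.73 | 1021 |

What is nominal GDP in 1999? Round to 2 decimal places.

$129537.88

Nominal GDP 1999 = Σ (p_1999 × q_1999) = 60.65·393 + 52.30·63 + 46.60·867 + 60.73·1021 = 129537.88.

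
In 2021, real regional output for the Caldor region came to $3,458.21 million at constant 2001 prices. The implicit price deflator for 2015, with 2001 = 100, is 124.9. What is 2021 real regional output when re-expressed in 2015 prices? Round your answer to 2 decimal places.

$4,319.30 million

Real regional output in 2015 prices = Real regional output in 2001 prices × (P_2015/P_2001) = 3458.21 × 1.249 = 4319.30.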